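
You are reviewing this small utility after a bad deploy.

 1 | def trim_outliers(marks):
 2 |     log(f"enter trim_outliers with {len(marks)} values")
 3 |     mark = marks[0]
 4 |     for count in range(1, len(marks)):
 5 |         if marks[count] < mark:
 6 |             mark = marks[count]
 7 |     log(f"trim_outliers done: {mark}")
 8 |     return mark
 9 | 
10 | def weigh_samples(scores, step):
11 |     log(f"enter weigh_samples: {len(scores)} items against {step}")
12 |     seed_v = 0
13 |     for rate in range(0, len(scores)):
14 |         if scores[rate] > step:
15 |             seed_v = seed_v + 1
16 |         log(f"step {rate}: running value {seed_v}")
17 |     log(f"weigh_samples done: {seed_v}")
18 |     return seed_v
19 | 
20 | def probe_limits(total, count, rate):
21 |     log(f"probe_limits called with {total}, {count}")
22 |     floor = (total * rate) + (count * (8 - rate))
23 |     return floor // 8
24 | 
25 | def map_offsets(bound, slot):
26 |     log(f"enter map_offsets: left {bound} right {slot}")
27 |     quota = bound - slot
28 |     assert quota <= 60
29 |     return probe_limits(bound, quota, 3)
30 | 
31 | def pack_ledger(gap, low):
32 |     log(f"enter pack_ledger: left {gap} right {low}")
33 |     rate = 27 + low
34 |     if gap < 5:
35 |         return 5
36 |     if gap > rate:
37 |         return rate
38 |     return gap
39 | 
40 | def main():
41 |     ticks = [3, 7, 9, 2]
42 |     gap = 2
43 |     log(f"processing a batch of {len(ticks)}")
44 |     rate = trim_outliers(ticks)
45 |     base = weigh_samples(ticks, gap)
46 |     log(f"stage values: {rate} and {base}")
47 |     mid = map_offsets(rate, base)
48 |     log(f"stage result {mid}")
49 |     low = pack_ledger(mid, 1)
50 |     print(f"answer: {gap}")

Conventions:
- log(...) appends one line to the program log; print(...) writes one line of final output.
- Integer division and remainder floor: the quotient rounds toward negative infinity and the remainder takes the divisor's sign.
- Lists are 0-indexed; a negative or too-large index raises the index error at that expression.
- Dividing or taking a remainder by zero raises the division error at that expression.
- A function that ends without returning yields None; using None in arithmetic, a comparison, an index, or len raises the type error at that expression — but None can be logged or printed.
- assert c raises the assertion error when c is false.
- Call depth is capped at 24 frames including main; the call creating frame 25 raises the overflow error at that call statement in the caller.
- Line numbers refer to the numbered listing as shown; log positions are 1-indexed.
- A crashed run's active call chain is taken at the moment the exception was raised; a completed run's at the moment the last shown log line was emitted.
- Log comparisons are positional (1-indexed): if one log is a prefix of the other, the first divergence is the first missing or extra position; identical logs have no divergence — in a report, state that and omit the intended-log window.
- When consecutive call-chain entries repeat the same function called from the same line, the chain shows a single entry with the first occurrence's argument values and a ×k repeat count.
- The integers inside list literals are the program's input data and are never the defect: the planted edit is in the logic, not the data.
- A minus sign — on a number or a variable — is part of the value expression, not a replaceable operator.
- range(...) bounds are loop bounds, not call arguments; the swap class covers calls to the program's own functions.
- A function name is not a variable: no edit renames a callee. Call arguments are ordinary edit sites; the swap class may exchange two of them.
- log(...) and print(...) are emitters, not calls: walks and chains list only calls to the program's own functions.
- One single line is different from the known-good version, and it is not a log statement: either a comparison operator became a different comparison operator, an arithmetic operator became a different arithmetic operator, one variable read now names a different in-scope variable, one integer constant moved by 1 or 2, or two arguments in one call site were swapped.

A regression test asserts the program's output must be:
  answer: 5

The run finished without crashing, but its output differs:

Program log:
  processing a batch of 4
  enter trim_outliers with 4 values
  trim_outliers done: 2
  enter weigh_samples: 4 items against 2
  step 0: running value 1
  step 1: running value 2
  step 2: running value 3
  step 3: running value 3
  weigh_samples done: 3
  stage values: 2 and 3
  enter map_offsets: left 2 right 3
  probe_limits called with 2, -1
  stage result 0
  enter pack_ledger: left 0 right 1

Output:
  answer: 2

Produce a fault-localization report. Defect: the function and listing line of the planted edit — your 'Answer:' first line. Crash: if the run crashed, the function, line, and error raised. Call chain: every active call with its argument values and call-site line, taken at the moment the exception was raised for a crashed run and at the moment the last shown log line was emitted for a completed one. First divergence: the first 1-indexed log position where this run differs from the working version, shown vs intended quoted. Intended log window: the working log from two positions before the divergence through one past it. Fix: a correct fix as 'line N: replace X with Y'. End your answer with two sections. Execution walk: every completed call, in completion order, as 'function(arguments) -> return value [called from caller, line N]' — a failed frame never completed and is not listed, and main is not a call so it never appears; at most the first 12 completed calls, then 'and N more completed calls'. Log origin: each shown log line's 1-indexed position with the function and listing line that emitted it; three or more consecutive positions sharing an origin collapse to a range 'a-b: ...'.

Answer: the defect is in main at line 50.
The tell: The logs agree in full; only the final output differs.
Call chain: main -> pack_ledger(0, 1) (called at line 49).
First divergence: none — the logs agree in full.
Execution walk:
  trim_outliers([3, 7, 9, 2]) -> 2  [called from main, line 44]
  weigh_samples([3, 7, 9, 2], 2) -> 3  [called from main, line 45]
  probe_limits(2, -1, 3) -> 0  [called from map_offsets, line 29]
  map_offsets(2, 3) -> 0  [called from main, line 47]
  pack_ledger(0, 1) -> 5  [called from main, line 49]
Log line origins:
  1: from main, line 43
  2: from trim_outliers, line 2
  3: from trim_outliers, line 7
  4: from weigh_samples, line 11
  5-8: from weigh_samples, line 16
  9: from weigh_samples, line 17
  10: from main, line 46
  11: from map_offsets, line 26
  12: from probe_limits, line 21
  13: from main, line 48
  14: from pack_ledger, line 32
A correct fix: line 50: replace `gap` with `low`.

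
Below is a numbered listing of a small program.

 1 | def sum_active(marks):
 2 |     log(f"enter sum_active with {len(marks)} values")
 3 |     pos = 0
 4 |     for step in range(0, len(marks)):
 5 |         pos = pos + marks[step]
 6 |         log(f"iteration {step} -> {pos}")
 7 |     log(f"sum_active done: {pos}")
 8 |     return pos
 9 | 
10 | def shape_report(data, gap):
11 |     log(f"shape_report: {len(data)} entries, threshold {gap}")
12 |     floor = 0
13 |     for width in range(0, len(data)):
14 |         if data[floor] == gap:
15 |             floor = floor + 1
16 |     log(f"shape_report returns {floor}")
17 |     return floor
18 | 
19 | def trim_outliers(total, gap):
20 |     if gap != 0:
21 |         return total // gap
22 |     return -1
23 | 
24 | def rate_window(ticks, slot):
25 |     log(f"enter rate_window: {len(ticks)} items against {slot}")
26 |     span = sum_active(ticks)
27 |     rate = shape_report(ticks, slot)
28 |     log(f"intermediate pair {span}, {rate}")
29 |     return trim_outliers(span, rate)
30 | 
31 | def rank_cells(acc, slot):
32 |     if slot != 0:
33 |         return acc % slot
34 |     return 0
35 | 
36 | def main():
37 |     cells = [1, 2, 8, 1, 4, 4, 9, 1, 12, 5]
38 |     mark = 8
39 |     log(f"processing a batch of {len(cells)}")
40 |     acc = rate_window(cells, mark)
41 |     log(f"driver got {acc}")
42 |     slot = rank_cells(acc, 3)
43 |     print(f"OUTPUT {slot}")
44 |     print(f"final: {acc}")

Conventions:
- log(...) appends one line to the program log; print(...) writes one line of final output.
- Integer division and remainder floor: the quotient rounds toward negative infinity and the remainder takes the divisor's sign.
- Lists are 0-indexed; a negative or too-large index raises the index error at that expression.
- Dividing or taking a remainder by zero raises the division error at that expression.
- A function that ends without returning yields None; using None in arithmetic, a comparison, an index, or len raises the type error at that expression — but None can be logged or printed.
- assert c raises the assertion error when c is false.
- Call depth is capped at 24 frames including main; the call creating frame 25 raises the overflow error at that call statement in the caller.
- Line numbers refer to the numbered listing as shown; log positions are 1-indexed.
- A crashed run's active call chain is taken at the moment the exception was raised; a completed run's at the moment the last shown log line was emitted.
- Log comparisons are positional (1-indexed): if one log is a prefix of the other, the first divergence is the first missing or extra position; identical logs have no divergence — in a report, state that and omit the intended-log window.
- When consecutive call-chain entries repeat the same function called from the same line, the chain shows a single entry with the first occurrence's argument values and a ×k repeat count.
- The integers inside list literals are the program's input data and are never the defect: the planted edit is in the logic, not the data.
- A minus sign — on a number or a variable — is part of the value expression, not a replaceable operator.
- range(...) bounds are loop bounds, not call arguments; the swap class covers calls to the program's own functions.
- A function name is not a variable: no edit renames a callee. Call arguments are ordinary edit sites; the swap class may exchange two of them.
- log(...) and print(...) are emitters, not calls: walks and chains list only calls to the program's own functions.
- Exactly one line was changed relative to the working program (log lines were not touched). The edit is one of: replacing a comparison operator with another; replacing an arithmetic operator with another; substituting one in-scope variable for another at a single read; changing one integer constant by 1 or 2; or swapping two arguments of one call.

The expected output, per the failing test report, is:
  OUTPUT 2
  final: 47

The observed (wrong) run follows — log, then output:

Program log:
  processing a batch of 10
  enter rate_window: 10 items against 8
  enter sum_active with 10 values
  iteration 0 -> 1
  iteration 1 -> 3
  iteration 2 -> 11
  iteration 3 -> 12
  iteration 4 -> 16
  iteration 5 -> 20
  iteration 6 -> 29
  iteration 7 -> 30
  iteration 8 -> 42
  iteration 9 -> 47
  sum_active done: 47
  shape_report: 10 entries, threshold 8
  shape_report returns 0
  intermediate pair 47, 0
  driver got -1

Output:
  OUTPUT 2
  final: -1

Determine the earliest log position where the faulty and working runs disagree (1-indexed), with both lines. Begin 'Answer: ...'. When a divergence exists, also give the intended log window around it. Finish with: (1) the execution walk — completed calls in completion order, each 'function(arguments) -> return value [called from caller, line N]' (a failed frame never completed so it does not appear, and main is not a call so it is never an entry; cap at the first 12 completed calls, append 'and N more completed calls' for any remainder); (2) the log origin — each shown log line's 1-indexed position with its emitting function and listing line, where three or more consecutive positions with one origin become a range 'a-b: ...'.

Answer: at position 16 the run shows 'shape_report returns 0' where the working version logs 'shape_report returns 1'.
Intended log window:
  14: sum_active done: 47
  15: shape_report: 10 entries, threshold 8
  16: shape_report returns 1
  17: intermediate pair 47, 1
Execution walk:
  sum_active([1, 2, 8, 1, 4, 4, 9, 1, 12, 5]) -> 47  [called from rate_window, line 26]
  shape_report([1, 2, 8, 1, 4, 4, 9, 1, 12, 5], 8) -> 0  [called from rate_window, line 27]
  trim_outliers(47, 0) -> -1  [called from rate_window, line 29]
  rate_window([1, 2, 8, 1, 4, 4, 9, 1, 12, 5], 8) -> -1  [called from main, line 40]
  rank_cells(-1, 3) -> 2  [called from main, line 42]
Origin of each log line:
  1: from main, line 39
  2: from rate_window, line 25
  3: from sum_active, line 2
  4-13: from sum_active, line 6
  14: from sum_active, line 7
  15: from shape_report, line 11
  16: from shape_report, line 16
  17: from rate_window, line 28
  18: from main, line 41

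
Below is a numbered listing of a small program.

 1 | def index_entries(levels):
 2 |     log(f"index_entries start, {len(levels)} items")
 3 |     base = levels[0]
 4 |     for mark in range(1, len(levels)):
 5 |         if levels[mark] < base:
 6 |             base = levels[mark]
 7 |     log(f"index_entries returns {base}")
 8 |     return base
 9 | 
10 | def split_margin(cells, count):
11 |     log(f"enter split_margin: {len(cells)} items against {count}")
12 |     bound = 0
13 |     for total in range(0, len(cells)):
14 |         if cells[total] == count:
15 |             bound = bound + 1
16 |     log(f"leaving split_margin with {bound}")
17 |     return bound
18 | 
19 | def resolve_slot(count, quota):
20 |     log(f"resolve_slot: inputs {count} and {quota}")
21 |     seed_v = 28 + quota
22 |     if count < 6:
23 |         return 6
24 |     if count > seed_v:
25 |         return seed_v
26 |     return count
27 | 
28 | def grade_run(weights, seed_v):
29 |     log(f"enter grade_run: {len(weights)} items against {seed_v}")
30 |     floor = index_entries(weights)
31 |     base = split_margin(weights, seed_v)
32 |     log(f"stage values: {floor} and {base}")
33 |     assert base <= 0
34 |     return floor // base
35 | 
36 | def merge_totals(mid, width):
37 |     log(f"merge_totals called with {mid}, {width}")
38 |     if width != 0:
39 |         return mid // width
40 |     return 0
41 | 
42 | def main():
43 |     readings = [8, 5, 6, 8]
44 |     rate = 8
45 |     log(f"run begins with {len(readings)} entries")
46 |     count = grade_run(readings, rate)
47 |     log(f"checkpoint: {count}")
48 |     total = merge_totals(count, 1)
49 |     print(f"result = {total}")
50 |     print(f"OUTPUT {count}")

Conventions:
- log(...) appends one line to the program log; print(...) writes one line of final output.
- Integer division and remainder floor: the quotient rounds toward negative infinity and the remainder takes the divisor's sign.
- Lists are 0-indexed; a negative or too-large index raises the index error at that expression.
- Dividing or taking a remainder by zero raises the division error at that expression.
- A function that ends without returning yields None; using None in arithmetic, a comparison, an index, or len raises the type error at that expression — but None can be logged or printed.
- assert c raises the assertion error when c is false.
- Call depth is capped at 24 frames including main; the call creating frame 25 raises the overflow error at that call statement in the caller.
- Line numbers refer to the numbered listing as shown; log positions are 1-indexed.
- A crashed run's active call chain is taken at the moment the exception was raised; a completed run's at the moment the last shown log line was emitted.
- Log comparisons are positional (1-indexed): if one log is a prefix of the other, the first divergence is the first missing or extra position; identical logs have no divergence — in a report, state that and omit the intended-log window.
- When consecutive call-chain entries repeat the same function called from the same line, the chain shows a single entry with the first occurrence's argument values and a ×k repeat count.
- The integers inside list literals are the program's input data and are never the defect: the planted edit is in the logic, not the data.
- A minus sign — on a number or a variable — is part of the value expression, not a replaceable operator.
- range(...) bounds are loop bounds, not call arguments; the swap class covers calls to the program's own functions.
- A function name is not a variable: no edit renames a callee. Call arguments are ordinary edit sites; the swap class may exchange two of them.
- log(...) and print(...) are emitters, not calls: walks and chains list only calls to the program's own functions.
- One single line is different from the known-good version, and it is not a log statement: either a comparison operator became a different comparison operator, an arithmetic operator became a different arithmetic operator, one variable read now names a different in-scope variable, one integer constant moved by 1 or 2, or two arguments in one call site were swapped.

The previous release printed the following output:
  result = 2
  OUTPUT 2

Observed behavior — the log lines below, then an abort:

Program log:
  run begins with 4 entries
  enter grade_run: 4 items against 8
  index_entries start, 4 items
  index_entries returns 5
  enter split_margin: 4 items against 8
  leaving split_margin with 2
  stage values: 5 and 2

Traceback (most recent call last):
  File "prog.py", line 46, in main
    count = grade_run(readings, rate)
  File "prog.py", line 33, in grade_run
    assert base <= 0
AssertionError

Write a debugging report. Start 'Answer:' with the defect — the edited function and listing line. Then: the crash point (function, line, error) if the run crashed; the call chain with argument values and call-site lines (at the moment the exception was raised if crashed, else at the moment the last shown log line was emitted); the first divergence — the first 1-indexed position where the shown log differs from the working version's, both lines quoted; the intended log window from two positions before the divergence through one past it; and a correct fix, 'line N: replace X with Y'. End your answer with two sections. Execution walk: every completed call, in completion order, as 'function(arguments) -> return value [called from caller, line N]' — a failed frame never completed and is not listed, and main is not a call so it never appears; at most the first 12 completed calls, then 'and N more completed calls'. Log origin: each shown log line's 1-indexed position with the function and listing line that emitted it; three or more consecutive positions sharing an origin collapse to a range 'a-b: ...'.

Answer: the defect is in grade_run at line 33.
Key observation: After 7 matching log lines the faulty run goes silent, while the working version continues with 'checkpoint: 2'.
Crash: grade_run, line 33, AssertionError.
Call chain: main -> grade_run([8, 5, 6, 8], 8) (called at line 46).
First divergence: position 8; the shown log stops at 7 lines while the working version next logs 'checkpoint: 2'.
Intended log window:
  6: leaving split_margin with 2
  7: stage values: 5 and 2
  8: checkpoint: 2
  9: merge_totals called with 2, 1
Execution walk:
  index_entries([8, 5, 6, 8]) -> 5  [called from grade_run, line 30]
  split_margin([8, 5, 6, 8], 8) -> 2  [called from grade_run, line 31]
Log line origins:
  1: emitted by main (line 45)
  2: emitted by grade_run (line 29)
  3: emitted by index_entries (line 2)
  4: emitted by index_entries (line 7)
  5: emitted by split_margin (line 11)
  6: emitted by split_margin (line 16)
  7: emitted by grade_run (line 32)
A correct fix: line 33: replace `<=` with `>`.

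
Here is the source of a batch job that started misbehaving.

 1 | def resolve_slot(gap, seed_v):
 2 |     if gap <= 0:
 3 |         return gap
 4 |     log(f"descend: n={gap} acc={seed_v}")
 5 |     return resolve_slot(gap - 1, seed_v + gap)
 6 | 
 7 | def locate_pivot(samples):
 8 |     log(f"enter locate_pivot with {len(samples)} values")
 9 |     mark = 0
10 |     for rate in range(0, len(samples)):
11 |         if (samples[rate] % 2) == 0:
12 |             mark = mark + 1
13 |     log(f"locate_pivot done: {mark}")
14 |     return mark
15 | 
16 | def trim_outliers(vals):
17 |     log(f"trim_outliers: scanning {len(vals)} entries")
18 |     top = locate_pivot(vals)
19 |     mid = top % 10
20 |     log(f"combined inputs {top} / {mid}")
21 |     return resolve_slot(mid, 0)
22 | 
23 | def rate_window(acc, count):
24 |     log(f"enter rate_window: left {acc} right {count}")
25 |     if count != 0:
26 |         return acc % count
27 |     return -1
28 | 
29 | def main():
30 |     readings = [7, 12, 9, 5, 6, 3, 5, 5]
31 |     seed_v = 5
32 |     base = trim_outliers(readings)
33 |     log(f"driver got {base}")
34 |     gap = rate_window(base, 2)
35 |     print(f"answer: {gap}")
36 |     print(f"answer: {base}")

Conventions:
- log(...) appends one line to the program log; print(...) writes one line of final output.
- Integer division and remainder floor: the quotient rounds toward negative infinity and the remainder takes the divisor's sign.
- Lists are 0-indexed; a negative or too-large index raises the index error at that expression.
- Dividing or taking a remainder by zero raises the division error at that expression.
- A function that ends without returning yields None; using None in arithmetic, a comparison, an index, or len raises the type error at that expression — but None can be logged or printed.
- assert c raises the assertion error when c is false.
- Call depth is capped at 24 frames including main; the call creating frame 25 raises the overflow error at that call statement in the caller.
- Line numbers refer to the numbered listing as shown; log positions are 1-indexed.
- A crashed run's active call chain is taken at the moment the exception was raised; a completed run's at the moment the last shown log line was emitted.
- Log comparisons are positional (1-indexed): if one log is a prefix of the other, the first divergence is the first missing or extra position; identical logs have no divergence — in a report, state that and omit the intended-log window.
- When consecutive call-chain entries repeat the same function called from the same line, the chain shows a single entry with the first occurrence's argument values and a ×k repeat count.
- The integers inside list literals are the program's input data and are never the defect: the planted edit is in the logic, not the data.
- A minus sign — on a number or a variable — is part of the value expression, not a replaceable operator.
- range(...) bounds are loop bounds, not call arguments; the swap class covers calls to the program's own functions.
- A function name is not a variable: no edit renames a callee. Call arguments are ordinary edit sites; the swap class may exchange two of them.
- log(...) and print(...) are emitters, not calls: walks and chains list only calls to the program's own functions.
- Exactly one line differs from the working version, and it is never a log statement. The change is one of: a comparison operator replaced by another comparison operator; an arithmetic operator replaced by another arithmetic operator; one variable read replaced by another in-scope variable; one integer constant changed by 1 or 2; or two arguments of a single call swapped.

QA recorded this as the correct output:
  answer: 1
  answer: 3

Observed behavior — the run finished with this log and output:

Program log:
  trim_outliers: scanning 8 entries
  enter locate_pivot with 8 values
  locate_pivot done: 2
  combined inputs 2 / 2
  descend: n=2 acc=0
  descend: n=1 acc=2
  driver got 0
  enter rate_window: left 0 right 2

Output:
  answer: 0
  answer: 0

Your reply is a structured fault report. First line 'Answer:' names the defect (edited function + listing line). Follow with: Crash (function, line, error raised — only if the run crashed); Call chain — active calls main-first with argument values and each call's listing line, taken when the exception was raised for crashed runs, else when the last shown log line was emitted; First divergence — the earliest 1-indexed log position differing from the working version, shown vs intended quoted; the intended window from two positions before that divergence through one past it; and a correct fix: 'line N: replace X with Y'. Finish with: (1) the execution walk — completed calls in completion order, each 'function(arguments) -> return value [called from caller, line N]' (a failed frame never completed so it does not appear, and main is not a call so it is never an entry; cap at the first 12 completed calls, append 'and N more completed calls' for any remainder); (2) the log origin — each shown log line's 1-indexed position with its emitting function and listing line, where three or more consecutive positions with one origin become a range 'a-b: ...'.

Answer: the defect is in resolve_slot at line 3.
Core observation: Log line 7 is where behavior first shows: 'driver got 0' appears instead of 'driver got 3'.
Call chain: main -> rate_window(0, 2) (called at line 34).
First divergence: position 7; shown 'driver got 0' vs intended 'driver got 3'.
Intended log window:
  5: descend: n=2 acc=0
  6: descend: n=1 acc=2
  7: driver got 3
  8: enter rate_window: left 3 right 2
Execution walk:
  locate_pivot([7, 12, 9, 5, 6, 3, 5, 5]) -> 2  [called from trim_outliers, line 18]
  resolve_slot(0, 3) -> 0  [called from resolve_slot, line 5]
  resolve_slot(1, 2) -> 0  [called from resolve_slot, line 5]
  resolve_slot(2, 0) -> 0  [called from trim_outliers, line 21]
  trim_outliers([7, 12, 9, 5, 6, 3, 5, 5]) -> 0  [called from main, line 32]
  rate_window(0, 2) -> 0  [called from main, line 34]
Origin of each log line:
  1: from trim_outliers, line 17
  2: from locate_pivot, line 8
  3: from locate_pivot, line 13
  4: from trim_outliers, line 20
  5: from resolve_slot, line 4
  6: from resolve_slot, line 4
  7: from main, line 33
  8: from rate_window, line 24
A correct fix: line 3: replace `gap` with `seed_v`.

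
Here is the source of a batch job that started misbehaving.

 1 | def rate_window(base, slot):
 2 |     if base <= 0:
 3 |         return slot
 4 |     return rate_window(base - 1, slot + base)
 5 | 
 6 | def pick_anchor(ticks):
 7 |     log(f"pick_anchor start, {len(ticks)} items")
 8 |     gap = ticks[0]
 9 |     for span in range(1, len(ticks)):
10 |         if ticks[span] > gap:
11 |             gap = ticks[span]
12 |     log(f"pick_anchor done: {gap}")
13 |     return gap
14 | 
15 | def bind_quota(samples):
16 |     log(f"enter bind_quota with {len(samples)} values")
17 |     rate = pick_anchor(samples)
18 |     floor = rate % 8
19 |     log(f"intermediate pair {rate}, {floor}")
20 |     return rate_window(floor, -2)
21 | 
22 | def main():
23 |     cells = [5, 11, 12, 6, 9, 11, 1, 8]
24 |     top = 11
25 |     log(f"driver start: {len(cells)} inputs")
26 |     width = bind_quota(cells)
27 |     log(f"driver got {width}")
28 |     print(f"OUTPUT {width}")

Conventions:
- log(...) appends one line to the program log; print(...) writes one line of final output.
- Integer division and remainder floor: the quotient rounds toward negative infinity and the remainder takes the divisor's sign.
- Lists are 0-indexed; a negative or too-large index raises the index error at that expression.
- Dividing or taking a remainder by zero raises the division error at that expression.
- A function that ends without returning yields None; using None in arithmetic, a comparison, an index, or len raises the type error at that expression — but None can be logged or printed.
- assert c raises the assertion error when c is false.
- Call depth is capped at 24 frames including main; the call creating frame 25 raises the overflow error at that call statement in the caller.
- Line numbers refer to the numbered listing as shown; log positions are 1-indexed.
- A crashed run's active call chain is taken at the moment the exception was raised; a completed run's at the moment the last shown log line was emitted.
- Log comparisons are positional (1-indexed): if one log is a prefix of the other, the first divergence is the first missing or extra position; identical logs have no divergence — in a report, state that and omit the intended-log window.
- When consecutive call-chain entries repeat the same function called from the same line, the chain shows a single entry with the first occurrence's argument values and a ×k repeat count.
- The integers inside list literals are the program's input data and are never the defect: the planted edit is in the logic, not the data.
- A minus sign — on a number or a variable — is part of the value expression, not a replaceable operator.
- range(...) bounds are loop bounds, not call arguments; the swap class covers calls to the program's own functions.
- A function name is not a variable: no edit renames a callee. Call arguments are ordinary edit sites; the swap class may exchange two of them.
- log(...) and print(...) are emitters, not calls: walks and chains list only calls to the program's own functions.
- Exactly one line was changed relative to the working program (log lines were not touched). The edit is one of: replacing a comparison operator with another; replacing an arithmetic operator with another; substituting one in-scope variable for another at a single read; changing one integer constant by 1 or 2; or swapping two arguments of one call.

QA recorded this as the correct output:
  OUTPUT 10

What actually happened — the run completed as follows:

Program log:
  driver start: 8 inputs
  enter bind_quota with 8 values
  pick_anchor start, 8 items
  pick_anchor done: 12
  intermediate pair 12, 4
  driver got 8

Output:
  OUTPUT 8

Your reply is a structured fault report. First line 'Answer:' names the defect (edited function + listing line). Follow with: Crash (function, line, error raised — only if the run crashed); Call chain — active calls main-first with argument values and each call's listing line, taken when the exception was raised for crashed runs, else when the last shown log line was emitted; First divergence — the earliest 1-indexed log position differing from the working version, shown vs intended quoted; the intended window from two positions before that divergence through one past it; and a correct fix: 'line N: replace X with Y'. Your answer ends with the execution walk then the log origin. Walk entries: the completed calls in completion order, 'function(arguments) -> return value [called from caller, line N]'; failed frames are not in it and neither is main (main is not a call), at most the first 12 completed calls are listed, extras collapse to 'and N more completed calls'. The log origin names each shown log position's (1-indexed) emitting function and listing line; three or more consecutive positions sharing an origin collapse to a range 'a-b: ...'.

Answer: the defect is in bind_quota at line 20.
Core observation: At log position 6 the runs split — shown 'driver got 8', but the working version logs 'driver got 10'.
Call chain: main.
First divergence: position 6 — shown 'driver got 8', intended 'driver got 10'.
Intended log window:
  4: pick_anchor done: 12
  5: intermediate pair 12, 4
  6: driver got 10
Execution walk:
  pick_anchor([5, 11, 12, 6, 9, 11, 1, 8]) -> 12  [called from bind_quota, line 17]
  rate_window(0, 8) -> 8  [called from rate_window, line 4]
  rate_window(1, 7) -> 8  [called from rate_window, line 4]
  rate_window(2, 5) -> 8  [called from rate_window, line 4]
  rate_window(3, 2) -> 8  [called from rate_window, line 4]
  rate_window(4, -2) -> 8  [called from bind_quota, line 20]
  bind_quota([5, 11, 12, 6, 9, 11, 1, 8]) -> 8  [called from main, line 26]
Origin of each log line:
  1: logged in main at line 25
  2: logged in bind_quota at line 16
  3: logged in pick_anchor at line 7
  4: logged in pick_anchor at line 12
  5: logged in bind_quota at line 19
  6: logged in main at line 27
A correct fix: line 20: replace `-2` with `0`.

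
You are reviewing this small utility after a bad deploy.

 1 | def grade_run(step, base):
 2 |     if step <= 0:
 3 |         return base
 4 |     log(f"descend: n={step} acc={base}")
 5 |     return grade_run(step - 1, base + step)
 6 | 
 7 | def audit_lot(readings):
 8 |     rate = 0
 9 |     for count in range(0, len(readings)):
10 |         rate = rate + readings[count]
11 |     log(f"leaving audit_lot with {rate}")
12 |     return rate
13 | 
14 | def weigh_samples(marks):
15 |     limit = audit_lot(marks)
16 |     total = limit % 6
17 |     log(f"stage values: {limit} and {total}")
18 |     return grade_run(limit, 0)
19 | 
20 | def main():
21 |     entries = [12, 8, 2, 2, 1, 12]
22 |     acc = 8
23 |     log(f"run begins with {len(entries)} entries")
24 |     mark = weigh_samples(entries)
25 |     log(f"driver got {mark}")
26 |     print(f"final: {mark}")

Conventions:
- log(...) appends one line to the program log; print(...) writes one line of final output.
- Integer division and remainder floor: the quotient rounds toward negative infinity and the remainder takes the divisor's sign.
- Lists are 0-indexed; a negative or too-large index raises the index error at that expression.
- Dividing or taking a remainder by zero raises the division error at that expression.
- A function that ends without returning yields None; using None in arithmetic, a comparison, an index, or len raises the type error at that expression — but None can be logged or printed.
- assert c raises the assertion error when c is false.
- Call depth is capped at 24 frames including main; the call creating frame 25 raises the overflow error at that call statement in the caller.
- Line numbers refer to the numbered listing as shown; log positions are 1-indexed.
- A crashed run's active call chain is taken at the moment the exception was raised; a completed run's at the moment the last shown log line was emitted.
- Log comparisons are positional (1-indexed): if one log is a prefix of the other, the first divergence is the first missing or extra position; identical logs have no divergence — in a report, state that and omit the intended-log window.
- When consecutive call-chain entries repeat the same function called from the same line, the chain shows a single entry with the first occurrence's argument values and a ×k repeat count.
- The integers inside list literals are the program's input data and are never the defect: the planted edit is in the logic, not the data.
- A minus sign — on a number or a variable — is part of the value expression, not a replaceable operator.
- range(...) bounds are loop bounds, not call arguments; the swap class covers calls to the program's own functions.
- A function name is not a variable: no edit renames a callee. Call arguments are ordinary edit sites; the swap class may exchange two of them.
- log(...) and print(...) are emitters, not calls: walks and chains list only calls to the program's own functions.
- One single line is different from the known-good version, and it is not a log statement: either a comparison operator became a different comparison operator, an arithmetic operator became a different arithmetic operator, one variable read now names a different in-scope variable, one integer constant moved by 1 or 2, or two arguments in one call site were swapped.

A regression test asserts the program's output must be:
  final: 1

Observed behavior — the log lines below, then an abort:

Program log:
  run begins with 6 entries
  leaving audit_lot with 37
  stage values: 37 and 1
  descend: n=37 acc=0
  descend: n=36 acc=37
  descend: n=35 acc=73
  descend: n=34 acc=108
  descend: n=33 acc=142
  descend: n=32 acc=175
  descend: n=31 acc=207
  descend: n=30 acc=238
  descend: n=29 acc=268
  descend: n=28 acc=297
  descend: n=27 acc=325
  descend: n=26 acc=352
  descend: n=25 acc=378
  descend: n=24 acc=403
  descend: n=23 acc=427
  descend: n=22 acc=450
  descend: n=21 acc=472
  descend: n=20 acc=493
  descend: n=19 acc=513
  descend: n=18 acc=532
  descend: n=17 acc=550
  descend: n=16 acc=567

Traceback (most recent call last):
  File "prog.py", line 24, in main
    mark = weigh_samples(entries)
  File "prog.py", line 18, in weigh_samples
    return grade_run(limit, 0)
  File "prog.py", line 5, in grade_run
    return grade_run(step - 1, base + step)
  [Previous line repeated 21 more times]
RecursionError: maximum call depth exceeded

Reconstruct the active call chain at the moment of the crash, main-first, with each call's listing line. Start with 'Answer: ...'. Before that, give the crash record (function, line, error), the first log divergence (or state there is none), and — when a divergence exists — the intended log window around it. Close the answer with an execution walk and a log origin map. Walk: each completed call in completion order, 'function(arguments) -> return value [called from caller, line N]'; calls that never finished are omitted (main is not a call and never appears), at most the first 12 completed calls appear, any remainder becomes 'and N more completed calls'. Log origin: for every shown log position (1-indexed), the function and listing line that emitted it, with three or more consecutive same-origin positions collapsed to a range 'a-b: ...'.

Answer: main -> weigh_samples (called at line 24) -> grade_run (called at line 18) -> grade_run (called at line 5) ×21.
The tell: Everything matches until log position 4, which reads 'descend: n=37 acc=0' in place of 'descend: n=1 acc=0'.
Crash: grade_run, line 5, RecursionError.
First divergence: position 4; shown 'descend: n=37 acc=0' vs intended 'descend: n=1 acc=0'.
Intended log window:
  2: leaving audit_lot with 37
  3: stage values: 37 and 1
  4: descend: n=1 acc=0
  5: driver got 1
Execution walk:
  audit_lot([12, 8, 2, 2, 1, 12]) -> 37  [called from weigh_samples, line 15]
Log origins:
  1: logged in main at line 23
  2: logged in audit_lot at line 11
  3: logged in weigh_samples at line 17
  4-25: logged in grade_run at line 4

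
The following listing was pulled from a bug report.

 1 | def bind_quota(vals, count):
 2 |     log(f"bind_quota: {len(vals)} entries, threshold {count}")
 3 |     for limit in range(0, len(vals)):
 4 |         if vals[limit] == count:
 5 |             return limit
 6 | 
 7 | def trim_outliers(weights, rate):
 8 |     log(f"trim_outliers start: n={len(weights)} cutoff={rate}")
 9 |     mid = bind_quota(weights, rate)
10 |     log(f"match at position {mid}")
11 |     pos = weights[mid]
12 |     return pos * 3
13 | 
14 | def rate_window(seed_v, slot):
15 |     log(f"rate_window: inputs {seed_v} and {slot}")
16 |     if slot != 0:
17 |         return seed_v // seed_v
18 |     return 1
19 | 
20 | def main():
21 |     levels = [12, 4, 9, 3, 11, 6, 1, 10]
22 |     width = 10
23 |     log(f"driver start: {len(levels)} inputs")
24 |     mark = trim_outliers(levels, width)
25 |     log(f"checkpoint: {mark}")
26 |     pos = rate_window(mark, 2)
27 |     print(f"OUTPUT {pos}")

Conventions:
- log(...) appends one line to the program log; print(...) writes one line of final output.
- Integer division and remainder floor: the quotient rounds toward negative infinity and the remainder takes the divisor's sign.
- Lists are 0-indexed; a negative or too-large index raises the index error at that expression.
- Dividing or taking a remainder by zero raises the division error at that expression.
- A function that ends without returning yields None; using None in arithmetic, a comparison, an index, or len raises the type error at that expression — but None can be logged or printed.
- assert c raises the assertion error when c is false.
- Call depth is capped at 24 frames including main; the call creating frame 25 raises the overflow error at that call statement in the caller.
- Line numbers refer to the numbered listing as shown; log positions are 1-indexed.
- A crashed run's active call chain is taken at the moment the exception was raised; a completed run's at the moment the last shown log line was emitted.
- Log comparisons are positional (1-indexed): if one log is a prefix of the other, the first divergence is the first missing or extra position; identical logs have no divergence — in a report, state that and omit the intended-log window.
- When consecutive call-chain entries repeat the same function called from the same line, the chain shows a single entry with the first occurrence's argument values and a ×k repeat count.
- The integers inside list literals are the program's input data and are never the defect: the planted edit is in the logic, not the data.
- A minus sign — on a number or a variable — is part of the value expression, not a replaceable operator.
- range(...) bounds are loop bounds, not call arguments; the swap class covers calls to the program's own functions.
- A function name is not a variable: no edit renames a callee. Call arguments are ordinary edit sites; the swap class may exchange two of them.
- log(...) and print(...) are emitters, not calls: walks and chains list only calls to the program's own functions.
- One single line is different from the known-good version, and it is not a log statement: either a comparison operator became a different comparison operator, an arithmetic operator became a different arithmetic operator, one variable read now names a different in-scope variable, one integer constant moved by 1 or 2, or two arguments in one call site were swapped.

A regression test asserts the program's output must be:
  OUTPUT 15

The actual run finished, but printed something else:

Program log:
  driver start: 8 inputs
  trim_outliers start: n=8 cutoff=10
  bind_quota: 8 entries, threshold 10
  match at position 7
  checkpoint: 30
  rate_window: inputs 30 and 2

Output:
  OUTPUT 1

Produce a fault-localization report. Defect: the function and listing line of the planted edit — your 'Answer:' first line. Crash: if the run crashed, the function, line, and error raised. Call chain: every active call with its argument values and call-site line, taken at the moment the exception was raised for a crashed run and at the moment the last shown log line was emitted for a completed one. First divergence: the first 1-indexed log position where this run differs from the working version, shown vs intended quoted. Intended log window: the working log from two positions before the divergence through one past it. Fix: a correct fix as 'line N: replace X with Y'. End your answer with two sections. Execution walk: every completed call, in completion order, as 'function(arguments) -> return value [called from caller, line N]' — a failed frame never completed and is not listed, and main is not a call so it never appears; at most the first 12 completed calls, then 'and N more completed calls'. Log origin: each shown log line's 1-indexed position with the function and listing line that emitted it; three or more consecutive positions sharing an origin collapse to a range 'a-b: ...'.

Answer: the defect is in rate_window at line 17.
Core observation: The two runs log identically and part ways only at the printed values.
Call chain: main -> rate_window(30, 2) (called at line 26).
First divergence: there is none — every log position agrees.
Execution walk:
  bind_quota([12, 4, 9, 3, 11, 6, 1, 10], 10) -> 7  [called from trim_outliers, line 9]
  trim_outliers([12, 4, 9, 3, 11, 6, 1, 10], 10) -> 30  [called from main, line 24]
  rate_window(30, 2) -> 1  [called from main, line 26]
Origin of each log line:
  1 — main, line 23
  2 — trim_outliers, line 8
  3 — bind_quota, line 2
  4 — trim_outliers, line 10
  5 — main, line 25
  6 — rate_window, line 15
A correct fix: line 17: replace `seed_v // seed_v` with `seed_v // slot`.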